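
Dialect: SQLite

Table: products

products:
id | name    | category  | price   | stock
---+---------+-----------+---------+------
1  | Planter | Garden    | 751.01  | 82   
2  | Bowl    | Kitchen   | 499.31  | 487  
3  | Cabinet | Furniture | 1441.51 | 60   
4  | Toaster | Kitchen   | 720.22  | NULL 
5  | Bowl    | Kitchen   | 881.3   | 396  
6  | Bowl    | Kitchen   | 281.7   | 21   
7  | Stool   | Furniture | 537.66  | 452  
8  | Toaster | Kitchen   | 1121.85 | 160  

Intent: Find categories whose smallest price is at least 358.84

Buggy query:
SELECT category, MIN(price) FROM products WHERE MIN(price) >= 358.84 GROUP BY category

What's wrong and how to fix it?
Bug: MIN() in WHERE is a misuse of aggregate

Fix: Replace WHERE with HAVING after the GROUP BY

Corrected query:
SELECT category, MIN(price) FROM products GROUP BY category HAVING MIN(price) >= 358.84

Result:
category  | MIN(price)
----------+-----------
Furniture | 537.66    
Garden    | 751.01    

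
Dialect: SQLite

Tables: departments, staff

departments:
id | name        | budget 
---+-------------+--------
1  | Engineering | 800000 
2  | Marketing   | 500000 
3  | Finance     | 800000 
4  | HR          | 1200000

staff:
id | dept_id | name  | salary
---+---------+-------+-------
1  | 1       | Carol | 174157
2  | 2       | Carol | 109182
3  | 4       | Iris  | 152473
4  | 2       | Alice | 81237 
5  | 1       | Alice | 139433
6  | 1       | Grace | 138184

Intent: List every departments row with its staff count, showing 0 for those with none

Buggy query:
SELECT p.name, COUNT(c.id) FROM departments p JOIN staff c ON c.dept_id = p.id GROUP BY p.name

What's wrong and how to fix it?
Bug: An inner join excludes parents with zero children

Fix: Use LEFT JOIN so parents without children still appear (COUNT(c.id) gives 0)

Corrected query:
SELECT p.name, COUNT(c.id) FROM departments p LEFT JOIN staff c ON c.dept_id = p.id GROUP BY p.name

Result:
name        | COUNT(c.id)
------------+------------
Engineering | 3          
Finance     | 0          
HR          | 1          
Marketing   | 2          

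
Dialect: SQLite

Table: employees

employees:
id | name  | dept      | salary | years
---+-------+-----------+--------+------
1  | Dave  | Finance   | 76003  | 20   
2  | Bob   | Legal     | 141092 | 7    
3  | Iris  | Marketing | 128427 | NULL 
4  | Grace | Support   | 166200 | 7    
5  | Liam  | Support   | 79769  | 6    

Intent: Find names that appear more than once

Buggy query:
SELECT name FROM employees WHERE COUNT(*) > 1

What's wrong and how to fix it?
Bug: WHERE can't reference COUNT(*); aggregates are computed after WHERE

Fix: GROUP BY name, then filter groups with HAVING COUNT(*) > 1

Corrected query:
SELECT name FROM employees GROUP BY name HAVING COUNT(*) > 1

Result:
(no rows)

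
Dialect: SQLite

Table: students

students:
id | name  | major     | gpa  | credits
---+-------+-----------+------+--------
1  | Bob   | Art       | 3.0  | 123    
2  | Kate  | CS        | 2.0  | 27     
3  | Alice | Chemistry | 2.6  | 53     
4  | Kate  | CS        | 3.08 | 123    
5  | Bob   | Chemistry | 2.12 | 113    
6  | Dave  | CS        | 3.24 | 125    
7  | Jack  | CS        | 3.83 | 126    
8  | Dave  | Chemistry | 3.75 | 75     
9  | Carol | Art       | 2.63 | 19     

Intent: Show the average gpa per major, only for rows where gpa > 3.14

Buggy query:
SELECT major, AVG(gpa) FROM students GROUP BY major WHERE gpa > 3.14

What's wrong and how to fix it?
Bug: WHERE cannot follow GROUP BY

Fix: Move the WHERE clause before GROUP BY

Corrected query:
SELECT major, AVG(gpa) FROM students WHERE gpa > 3.14 GROUP BY major

Result:
major     | AVG(gpa)
----------+---------
CS        | 3.535   
Chemistry | 3.75    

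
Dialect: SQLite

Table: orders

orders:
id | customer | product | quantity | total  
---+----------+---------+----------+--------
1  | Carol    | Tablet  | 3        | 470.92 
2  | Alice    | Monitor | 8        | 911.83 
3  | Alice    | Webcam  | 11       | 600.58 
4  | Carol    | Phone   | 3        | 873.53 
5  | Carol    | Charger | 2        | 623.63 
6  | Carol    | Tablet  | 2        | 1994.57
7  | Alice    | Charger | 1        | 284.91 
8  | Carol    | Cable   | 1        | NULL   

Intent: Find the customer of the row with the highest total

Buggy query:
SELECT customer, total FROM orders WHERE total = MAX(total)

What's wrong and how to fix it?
Bug: MAX(total) is an aggregate and cannot be used directly in WHERE

Fix: Use a subquery: WHERE total = (SELECT MAX(total) FROM orders)

Corrected query:
SELECT customer, total FROM orders WHERE total = (SELECT MAX(total) FROM orders)

Result:
customer | total  
---------+--------
Carol    | 1994.57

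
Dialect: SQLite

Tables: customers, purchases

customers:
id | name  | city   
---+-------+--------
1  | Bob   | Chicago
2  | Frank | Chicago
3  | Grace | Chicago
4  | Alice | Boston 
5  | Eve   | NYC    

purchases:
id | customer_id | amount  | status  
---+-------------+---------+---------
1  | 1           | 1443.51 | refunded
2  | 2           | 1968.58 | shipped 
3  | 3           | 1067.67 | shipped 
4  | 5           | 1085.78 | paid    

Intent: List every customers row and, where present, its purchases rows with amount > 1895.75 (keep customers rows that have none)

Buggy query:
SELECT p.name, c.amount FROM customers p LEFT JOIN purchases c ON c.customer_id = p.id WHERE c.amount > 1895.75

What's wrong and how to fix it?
Bug: Filtering c.amount in WHERE discards the NULL rows produced by LEFT JOIN, turning it into an inner join

Fix: Put 'c.amount > 1895.75' in the JOIN's ON clause instead of WHERE

Corrected query:
SELECT p.name, c.amount FROM customers p LEFT JOIN purchases c ON c.customer_id = p.id AND c.amount > 1895.75

Result:
name  | amount 
------+--------
Bob   | NULL   
Frank | 1968.58
Grace | NULL   
Alice | NULL   
Eve   | NULL   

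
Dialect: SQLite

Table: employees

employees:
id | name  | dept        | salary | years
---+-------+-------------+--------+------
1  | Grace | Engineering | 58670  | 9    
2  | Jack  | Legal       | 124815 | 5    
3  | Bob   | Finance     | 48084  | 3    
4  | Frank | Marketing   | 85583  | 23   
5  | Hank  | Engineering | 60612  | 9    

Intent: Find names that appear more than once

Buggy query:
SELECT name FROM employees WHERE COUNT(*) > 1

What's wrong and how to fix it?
Bug: COUNT(*) is an aggregate and cannot be used in WHERE

Fix: GROUP BY name, then filter groups with HAVING COUNT(*) > 1

Corrected query:
SELECT name FROM employees GROUP BY name HAVING COUNT(*) > 1

Result:
(no rows)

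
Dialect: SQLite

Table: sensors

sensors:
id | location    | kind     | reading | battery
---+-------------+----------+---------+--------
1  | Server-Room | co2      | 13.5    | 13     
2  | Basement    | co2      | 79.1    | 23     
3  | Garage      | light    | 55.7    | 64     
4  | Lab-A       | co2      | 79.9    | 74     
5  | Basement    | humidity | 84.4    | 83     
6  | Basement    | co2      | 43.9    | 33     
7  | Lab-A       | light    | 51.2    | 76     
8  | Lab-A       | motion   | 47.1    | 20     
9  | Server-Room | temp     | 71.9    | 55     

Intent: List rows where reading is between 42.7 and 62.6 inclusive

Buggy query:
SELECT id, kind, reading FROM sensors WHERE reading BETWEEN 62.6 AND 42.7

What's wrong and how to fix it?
Bug: BETWEEN expects the lower bound first; with 62.6 AND 42.7 the range is empty

Fix: Swap the bounds so the smaller value comes first

Corrected query:
SELECT id, kind, reading FROM sensors WHERE reading BETWEEN 42.7 AND 62.6

Result:
id | kind   | reading
---+--------+--------
3  | light  | 55.7   
6  | co2    | 43.9   
7  | light  | 51.2   
8  | motion | 47.1   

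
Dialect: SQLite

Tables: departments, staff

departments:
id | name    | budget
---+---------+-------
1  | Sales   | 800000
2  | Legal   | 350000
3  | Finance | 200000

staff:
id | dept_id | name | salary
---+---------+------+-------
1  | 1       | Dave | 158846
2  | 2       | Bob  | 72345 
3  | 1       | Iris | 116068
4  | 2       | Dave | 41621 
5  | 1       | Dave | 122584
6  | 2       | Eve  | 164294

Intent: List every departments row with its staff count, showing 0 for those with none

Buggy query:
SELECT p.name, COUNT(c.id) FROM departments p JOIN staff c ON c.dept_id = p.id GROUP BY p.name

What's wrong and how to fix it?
Bug: INNER JOIN drops departments rows that have no matching staff rows

Fix: Switch to LEFT JOIN to retain unmatched parent rows

Corrected query:
SELECT p.name, COUNT(c.id) FROM departments p LEFT JOIN staff c ON c.dept_id = p.id GROUP BY p.name

Result:
name    | COUNT(c.id)
--------+------------
Finance | 0          
Legal   | 3          
Sales   | 3          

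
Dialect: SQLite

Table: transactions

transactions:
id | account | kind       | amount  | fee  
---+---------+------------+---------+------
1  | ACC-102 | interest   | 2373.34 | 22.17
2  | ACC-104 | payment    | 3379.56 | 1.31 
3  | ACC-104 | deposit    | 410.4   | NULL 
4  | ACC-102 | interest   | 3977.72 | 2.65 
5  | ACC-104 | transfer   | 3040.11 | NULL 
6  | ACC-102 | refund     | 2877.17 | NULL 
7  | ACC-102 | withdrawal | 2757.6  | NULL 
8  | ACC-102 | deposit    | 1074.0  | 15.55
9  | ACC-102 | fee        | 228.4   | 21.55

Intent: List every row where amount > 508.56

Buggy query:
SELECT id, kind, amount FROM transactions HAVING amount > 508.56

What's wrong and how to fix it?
Bug: HAVING filters the output of aggregation, but this query has no GROUP BY and no aggregate functions, so SQLite rejects it (HAVING clause on a non-aggregate query); the condition here is per row

Fix: Replace HAVING with WHERE since the condition applies to individual rows

Corrected query:
SELECT id, kind, amount FROM transactions WHERE amount > 508.56

Result:
id | kind       | amount 
---+------------+--------
1  | interest   | 2373.34
2  | payment    | 3379.56
4  | interest   | 3977.72
5  | transfer   | 3040.11
6  | refund     | 2877.17
7  | withdrawal | 2757.6 
8  | deposit    | 1074   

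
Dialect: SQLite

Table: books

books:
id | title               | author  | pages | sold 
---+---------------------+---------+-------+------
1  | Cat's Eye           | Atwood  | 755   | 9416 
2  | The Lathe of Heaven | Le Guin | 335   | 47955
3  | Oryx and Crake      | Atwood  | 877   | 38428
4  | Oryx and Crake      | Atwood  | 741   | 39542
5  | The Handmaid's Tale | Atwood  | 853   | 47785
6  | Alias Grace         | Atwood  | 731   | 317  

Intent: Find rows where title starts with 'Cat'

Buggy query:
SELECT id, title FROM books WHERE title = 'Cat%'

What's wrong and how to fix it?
Bug: Wildcards only work with LIKE; '=' treats '%' as a literal character

Fix: Replace '=' with LIKE so 'Cat%' is treated as a pattern

Corrected query:
SELECT id, title FROM books WHERE title LIKE 'Cat%'

Result:
id | title    
---+----------
1  | Cat's Eye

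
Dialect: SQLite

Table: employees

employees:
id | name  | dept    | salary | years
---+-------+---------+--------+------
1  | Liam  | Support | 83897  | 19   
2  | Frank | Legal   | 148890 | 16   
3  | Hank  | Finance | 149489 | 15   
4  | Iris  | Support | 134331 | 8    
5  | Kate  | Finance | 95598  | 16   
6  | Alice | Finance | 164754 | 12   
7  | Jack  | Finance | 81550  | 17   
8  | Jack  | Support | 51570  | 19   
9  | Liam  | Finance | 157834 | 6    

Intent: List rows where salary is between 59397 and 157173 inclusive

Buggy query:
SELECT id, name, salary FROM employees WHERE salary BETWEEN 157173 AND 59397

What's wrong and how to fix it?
Bug: The bounds are reversed; BETWEEN a AND b requires a <= b to match anything

Fix: Swap the bounds so the smaller value comes first

Corrected query:
SELECT id, name, salary FROM employees WHERE salary BETWEEN 59397 AND 157173

Result:
id | name  | salary
---+-------+-------
1  | Liam  | 83897 
2  | Frank | 148890
3  | Hank  | 149489
4  | Iris  | 134331
5  | Kate  | 95598 
7  | Jack  | 81550 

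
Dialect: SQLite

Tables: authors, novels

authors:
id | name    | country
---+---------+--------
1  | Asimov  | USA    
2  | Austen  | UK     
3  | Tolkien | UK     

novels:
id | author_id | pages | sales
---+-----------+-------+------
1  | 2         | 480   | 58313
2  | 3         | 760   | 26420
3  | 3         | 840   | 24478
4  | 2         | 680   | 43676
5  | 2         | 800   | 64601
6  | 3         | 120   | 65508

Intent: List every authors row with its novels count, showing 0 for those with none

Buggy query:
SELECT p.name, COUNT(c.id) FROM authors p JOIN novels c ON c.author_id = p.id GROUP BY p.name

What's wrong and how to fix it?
Bug: An inner join excludes parents with zero children

Fix: Switch to LEFT JOIN to retain unmatched parent rows

Corrected query:
SELECT p.name, COUNT(c.id) FROM authors p LEFT JOIN novels c ON c.author_id = p.id GROUP BY p.name

Result:
name    | COUNT(c.id)
--------+------------
Asimov  | 0          
Austen  | 3          
Tolkien | 3          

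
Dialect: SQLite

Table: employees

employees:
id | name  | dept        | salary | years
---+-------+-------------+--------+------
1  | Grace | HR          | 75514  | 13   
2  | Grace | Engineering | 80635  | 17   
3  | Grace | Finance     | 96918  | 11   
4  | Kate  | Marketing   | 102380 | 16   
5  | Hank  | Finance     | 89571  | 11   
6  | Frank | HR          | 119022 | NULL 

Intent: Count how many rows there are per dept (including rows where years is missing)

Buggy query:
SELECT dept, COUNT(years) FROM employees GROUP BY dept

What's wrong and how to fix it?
Bug: COUNT(years) skips NULLs, so groups with missing years are undercounted

Fix: Replace COUNT(years) with COUNT(*)

Corrected query:
SELECT dept, COUNT(*) FROM employees GROUP BY dept

Result:
dept        | COUNT(*)
------------+---------
Engineering | 1       
Finance     | 2       
HR          | 2       
Marketing   | 1       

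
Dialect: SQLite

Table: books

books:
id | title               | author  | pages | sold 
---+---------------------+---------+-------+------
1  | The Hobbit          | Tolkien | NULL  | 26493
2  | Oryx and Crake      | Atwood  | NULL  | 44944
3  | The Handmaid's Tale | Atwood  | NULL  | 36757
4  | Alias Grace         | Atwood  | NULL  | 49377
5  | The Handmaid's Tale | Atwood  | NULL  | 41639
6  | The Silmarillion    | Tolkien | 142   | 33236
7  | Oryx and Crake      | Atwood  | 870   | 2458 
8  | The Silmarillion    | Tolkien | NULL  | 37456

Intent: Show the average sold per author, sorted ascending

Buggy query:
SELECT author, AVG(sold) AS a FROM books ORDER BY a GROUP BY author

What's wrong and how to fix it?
Bug: GROUP BY must precede ORDER BY

Fix: Move ORDER BY to the end, after GROUP BY

Corrected query:
SELECT author, AVG(sold) AS a FROM books GROUP BY author ORDER BY a

Result:
author  | a    
--------+------
Tolkien | 32395
Atwood  | 35035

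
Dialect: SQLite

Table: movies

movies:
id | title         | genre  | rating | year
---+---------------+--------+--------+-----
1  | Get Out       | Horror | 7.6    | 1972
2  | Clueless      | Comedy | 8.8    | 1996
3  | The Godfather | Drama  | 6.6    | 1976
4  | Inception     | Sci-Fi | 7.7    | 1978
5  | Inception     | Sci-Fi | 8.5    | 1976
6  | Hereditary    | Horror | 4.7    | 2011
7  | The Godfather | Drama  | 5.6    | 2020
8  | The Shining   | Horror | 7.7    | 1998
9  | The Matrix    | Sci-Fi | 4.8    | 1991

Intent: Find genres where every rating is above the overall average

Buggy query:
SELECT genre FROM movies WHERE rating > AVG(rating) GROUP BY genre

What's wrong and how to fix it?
Bug: AVG() is an aggregate; it can't sit directly in WHERE

Fix: Use a subquery for AVG and a HAVING MIN(...) filter so the condition holds for every row in the group

Corrected query:
SELECT genre FROM movies GROUP BY genre HAVING MIN(rating) > (SELECT AVG(rating) FROM movies)

Result:
genre 
------
Comedy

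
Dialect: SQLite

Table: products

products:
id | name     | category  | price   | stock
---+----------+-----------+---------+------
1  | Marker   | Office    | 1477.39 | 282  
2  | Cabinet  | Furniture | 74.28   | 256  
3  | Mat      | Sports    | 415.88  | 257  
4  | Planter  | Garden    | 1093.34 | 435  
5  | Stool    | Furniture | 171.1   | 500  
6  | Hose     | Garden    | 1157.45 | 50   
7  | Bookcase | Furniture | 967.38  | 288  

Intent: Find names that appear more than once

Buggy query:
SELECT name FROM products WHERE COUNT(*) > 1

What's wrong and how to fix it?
Bug: WHERE can't reference COUNT(*); aggregates are computed after WHERE

Fix: Group first, then use HAVING for the count condition

Corrected query:
SELECT name FROM products GROUP BY name HAVING COUNT(*) > 1

Result:
(no rows)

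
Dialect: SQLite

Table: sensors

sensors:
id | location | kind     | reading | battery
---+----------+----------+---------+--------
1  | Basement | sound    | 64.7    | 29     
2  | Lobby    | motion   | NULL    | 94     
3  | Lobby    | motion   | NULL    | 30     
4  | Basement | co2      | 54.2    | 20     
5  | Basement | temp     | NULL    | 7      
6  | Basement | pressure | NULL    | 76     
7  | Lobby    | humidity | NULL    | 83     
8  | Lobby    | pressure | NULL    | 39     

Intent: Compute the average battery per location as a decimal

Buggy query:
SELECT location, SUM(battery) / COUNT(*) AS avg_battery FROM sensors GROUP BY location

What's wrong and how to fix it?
Bug: SUM(battery) and COUNT(*) are both integers; the division truncates the fractional part

Fix: Multiply by 1.0 (or CAST to REAL) to force floating-point division

Corrected query:
SELECT location, SUM(battery) * 1.0 / COUNT(*) AS avg_battery FROM sensors GROUP BY location

Result:
location | avg_battery
---------+------------
Basement | 33         
Lobby    | 61.5       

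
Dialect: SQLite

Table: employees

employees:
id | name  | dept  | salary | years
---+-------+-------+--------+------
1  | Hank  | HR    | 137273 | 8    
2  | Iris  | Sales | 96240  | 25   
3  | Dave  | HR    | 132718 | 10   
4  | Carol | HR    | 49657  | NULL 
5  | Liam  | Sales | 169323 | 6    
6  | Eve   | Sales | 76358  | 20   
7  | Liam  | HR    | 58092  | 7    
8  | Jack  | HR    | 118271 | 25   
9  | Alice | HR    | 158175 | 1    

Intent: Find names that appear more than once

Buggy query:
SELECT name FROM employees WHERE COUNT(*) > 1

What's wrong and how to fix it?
Bug: WHERE can't reference COUNT(*); aggregates are computed after WHERE

Fix: Group first, then use HAVING for the count condition

Corrected query:
SELECT name FROM employees GROUP BY name HAVING COUNT(*) > 1

Result:
name
----
Liam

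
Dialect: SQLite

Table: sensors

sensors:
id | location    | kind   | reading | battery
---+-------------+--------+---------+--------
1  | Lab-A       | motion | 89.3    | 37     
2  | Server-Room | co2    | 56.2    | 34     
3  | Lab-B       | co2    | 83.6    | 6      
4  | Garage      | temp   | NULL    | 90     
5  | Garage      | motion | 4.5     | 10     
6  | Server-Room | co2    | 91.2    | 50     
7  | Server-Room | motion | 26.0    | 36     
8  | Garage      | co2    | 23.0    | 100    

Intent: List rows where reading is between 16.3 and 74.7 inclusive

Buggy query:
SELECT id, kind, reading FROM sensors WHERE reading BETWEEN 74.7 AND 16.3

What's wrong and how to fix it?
Bug: The bounds are reversed; BETWEEN a AND b requires a <= b to match anything

Fix: Swap the bounds so the smaller value comes first

Corrected query:
SELECT id, kind, reading FROM sensors WHERE reading BETWEEN 16.3 AND 74.7

Result:
id | kind   | reading
---+--------+--------
2  | co2    | 56.2   
7  | motion | 26     
8  | co2    | 23     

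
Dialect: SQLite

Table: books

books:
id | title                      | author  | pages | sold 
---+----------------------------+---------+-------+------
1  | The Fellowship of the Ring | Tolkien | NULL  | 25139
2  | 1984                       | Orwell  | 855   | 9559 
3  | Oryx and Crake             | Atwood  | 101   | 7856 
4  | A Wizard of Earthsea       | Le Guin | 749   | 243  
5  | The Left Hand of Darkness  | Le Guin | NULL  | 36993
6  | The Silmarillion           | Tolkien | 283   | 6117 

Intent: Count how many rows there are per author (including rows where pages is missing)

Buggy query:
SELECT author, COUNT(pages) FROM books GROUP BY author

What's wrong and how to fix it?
Bug: COUNT(pages) skips NULLs, so groups with missing pages are undercounted

Fix: Use COUNT(*) to count all rows regardless of NULL

Corrected query:
SELECT author, COUNT(*) FROM books GROUP BY author

Result:
author  | COUNT(*)
--------+---------
Atwood  | 1       
Le Guin | 2       
Orwell  | 1       
Tolkien | 2       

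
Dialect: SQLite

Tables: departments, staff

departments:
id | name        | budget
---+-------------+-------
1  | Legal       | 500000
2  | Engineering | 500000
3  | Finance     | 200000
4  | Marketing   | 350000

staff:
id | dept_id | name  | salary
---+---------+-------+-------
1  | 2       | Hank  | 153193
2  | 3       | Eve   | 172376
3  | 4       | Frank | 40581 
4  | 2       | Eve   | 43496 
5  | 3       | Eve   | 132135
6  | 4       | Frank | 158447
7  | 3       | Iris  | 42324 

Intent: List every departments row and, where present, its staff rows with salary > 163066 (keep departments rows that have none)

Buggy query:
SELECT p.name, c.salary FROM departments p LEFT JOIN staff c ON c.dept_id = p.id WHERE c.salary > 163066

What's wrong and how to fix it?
Bug: Filtering c.salary in WHERE discards the NULL rows produced by LEFT JOIN, turning it into an inner join

Fix: Move the right-table condition into the ON clause so unmatched parents are kept

Corrected query:
SELECT p.name, c.salary FROM departments p LEFT JOIN staff c ON c.dept_id = p.id AND c.salary > 163066

Result:
name        | salary
------------+-------
Legal       | NULL  
Engineering | NULL  
Finance     | 172376
Marketing   | NULL  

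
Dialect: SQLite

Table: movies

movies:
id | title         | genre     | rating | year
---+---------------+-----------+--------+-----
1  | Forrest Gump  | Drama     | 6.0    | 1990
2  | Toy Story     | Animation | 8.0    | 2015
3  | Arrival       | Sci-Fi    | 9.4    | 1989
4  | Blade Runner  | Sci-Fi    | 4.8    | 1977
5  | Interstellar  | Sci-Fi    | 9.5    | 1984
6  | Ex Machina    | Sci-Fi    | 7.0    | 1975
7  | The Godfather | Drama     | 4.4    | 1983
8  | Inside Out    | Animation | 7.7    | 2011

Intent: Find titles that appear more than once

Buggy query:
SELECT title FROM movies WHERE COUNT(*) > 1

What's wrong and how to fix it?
Bug: WHERE can't reference COUNT(*); aggregates are computed after WHERE

Fix: Group first, then use HAVING for the count condition

Corrected query:
SELECT title FROM movies GROUP BY title HAVING COUNT(*) > 1

Result:
(no rows)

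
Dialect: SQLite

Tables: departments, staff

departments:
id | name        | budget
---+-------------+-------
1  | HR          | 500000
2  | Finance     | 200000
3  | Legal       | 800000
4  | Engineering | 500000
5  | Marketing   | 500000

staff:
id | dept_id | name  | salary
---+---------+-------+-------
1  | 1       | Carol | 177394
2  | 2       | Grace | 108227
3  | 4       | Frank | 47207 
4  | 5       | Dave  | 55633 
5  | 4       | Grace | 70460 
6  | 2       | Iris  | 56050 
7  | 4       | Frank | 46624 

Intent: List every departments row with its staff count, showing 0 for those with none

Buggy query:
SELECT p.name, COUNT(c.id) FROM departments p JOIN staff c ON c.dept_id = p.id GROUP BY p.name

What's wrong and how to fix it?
Bug: An inner join excludes parents with zero children

Fix: Switch to LEFT JOIN to retain unmatched parent rows

Corrected query:
SELECT p.name, COUNT(c.id) FROM departments p LEFT JOIN staff c ON c.dept_id = p.id GROUP BY p.name

Result:
name        | COUNT(c.id)
------------+------------
Engineering | 3          
Finance     | 2          
HR          | 1          
Legal       | 0          
Marketing   | 1          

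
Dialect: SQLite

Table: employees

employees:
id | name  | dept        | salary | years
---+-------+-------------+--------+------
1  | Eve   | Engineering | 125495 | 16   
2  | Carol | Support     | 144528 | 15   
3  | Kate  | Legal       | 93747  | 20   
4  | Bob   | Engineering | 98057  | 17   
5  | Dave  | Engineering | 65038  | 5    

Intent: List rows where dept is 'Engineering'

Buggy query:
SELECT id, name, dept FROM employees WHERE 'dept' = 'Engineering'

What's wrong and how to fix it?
Bug: Single quotes denote string literals in SQL; the column name is being compared as a constant string

Fix: Remove the quotes around the column name (or use double quotes for an identifier)

Corrected query:
SELECT id, name, dept FROM employees WHERE dept = 'Engineering'

Result:
id | name | dept       
---+------+------------
1  | Eve  | Engineering
4  | Bob  | Engineering
5  | Dave | Engineering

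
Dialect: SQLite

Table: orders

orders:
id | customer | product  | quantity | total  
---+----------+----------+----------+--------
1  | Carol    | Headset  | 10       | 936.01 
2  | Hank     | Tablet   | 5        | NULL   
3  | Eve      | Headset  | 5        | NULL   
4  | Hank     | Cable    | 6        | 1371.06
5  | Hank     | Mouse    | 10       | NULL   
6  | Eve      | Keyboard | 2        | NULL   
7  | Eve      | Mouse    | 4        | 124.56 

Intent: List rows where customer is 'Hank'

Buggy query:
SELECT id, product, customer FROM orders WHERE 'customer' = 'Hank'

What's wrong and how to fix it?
Bug: Single quotes denote string literals in SQL; the column name is being compared as a constant string

Fix: Remove the quotes around the column name (or use double quotes for an identifier)

Corrected query:
SELECT id, product, customer FROM orders WHERE customer = 'Hank'

Result:
id | product | customer
---+---------+---------
2  | Tablet  | Hank    
4  | Cable   | Hank    
5  | Mouse   | Hank    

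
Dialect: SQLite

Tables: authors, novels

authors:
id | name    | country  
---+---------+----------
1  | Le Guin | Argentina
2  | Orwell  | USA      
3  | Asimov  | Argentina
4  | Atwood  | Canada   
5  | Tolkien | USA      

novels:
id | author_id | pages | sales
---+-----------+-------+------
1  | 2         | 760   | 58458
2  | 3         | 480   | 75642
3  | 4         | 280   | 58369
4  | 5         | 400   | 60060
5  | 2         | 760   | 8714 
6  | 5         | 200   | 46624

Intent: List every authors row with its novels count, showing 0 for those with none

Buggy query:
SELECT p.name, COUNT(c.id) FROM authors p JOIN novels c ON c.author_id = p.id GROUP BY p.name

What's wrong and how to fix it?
Bug: An inner join excludes parents with zero children

Fix: Use LEFT JOIN so parents without children still appear (COUNT(c.id) gives 0)

Corrected query:
SELECT p.name, COUNT(c.id) FROM authors p LEFT JOIN novels c ON c.author_id = p.id GROUP BY p.name

Result:
name    | COUNT(c.id)
--------+------------
Asimov  | 1          
Atwood  | 1          
Le Guin | 0          
Orwell  | 2          
Tolkien | 2          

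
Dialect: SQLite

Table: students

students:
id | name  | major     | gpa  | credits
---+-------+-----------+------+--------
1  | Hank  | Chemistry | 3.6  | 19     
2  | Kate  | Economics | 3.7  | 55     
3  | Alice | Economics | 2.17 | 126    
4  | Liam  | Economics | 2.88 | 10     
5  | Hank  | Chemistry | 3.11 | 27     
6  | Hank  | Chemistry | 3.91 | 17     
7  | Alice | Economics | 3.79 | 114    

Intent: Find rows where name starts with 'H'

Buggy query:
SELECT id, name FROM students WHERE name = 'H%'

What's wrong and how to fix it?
Bug: Wildcards only work with LIKE; '=' treats '%' as a literal character

Fix: Replace '=' with LIKE so 'H%' is treated as a pattern

Corrected query:
SELECT id, name FROM students WHERE name LIKE 'H%'

Result:
id | name
---+-----
1  | Hank
5  | Hank
6  | Hank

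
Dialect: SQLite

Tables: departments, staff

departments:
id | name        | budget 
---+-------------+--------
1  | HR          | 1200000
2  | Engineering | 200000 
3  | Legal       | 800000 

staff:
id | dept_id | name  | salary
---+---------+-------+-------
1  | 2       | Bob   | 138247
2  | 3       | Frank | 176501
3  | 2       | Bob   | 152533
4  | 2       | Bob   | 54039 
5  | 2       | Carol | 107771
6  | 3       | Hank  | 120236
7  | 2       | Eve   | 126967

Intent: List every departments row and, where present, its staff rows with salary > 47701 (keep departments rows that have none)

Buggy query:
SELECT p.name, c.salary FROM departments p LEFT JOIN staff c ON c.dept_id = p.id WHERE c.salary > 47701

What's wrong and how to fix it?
Bug: Filtering c.salary in WHERE discards the NULL rows produced by LEFT JOIN, turning it into an inner join

Fix: Move the right-table condition into the ON clause so unmatched parents are kept

Corrected query:
SELECT p.name, c.salary FROM departments p LEFT JOIN staff c ON c.dept_id = p.id AND c.salary > 47701

Result:
name        | salary
------------+-------
HR          | NULL  
Engineering | 54039 
Engineering | 107771
Engineering | 126967
Engineering | 138247
Engineering | 152533
Legal       | 120236
Legal       | 176501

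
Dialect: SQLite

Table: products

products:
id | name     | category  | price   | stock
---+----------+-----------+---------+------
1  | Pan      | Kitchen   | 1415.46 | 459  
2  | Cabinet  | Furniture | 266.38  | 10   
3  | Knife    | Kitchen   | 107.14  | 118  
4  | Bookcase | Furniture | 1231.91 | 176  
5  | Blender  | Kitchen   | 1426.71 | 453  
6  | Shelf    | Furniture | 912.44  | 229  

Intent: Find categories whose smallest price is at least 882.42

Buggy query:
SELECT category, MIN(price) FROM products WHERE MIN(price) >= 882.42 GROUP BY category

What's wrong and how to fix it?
Bug: MIN() in WHERE is a misuse of aggregate

Fix: Replace WHERE with HAVING after the GROUP BY

Corrected query:
SELECT category, MIN(price) FROM products GROUP BY category HAVING MIN(price) >= 882.42

Result:
(no rows)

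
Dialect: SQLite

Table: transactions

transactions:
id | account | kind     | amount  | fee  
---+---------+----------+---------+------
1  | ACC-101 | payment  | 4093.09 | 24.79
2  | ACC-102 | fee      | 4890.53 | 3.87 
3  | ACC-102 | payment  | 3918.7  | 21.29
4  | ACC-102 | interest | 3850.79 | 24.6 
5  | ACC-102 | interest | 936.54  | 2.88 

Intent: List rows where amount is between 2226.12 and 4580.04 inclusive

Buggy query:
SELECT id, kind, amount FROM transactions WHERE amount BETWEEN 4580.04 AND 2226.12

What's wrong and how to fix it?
Bug: BETWEEN expects the lower bound first; with 4580.04 AND 2226.12 the range is empty

Fix: Write BETWEEN 2226.12 AND 4580.04

Corrected query:
SELECT id, kind, amount FROM transactions WHERE amount BETWEEN 2226.12 AND 4580.04

Result:
id | kind     | amount 
---+----------+--------
1  | payment  | 4093.09
3  | payment  | 3918.7 
4  | interest | 3850.79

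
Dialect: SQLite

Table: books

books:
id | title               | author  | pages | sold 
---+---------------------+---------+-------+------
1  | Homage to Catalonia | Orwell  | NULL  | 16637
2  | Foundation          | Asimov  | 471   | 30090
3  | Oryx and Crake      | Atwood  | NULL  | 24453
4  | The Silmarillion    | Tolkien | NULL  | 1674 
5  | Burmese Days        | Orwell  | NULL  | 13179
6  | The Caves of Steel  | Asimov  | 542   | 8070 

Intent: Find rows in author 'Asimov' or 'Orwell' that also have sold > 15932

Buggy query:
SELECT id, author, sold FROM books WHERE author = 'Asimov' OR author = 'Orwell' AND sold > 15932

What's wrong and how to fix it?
Bug: Without parentheses, AND is evaluated before OR, so the sold filter only applies to the 'Orwell' branch

Fix: Group the OR with parentheses (or use IN), then AND the threshold

Corrected query:
SELECT id, author, sold FROM books WHERE (author = 'Asimov' OR author = 'Orwell') AND sold > 15932

Result:
id | author | sold 
---+--------+------
1  | Orwell | 16637
2  | Asimov | 30090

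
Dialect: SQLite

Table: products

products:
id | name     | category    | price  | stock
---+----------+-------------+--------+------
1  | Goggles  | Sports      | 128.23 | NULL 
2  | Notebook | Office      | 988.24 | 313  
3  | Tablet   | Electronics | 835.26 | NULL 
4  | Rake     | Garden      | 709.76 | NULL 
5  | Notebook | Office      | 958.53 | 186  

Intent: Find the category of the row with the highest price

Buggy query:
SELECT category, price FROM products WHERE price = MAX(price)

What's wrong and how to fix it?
Bug: MAX(price) is an aggregate and cannot be used directly in WHERE

Fix: Wrap MAX in a scalar subquery so WHERE compares against a single value

Corrected query:
SELECT category, price FROM products WHERE price = (SELECT MAX(price) FROM products)

Result:
category | price 
---------+-------
Office   | 988.24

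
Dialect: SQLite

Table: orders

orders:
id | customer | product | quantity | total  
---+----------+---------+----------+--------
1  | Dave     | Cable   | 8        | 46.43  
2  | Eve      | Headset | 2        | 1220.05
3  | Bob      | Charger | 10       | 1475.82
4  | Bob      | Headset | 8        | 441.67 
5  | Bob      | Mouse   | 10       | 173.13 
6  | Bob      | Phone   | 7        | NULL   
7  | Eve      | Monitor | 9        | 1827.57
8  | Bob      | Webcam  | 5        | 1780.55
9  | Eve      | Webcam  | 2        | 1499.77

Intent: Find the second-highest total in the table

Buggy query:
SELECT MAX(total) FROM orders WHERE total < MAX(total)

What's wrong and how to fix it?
Bug: MAX(total) on the right of the comparison is an aggregate-in-WHERE error

Fix: Compute the overall MAX in a subquery, then take MAX of rows below it

Corrected query:
SELECT MAX(total) FROM orders WHERE total < (SELECT MAX(total) FROM orders)

Result:
MAX(total)
----------
1780.55   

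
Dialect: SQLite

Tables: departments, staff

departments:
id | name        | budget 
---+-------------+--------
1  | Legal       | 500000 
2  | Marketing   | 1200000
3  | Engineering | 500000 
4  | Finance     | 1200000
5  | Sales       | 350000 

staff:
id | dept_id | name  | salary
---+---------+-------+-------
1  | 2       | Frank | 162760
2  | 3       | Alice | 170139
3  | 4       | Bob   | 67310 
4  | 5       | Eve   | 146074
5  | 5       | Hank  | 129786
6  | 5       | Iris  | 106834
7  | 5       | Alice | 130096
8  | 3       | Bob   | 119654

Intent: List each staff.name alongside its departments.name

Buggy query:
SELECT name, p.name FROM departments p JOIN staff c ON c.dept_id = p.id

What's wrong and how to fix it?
Bug: Both tables have a 'name' column; the unqualified reference is ambiguous

Fix: Prefix ambiguous columns with the table alias

Corrected query:
SELECT c.name, p.name FROM departments p JOIN staff c ON c.dept_id = p.id

Result:
name  | name       
------+------------
Frank | Marketing  
Alice | Engineering
Bob   | Finance    
Eve   | Sales      
Hank  | Sales      
Iris  | Sales      
Alice | Sales      
Bob   | Engineering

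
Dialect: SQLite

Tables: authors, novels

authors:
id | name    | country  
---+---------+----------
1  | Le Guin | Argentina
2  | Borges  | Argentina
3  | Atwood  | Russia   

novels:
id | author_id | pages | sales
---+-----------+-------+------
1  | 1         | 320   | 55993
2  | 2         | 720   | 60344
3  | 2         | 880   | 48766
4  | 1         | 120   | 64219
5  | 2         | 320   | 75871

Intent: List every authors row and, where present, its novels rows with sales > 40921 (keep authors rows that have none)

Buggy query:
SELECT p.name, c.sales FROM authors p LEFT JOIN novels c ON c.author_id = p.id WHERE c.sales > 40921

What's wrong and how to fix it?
Bug: Filtering c.sales in WHERE discards the NULL rows produced by LEFT JOIN, turning it into an inner join

Fix: Move the right-table condition into the ON clause so unmatched parents are kept

Corrected query:
SELECT p.name, c.sales FROM authors p LEFT JOIN novels c ON c.author_id = p.id AND c.sales > 40921

Result:
name    | sales
--------+------
Le Guin | 55993
Le Guin | 64219
Borges  | 48766
Borges  | 60344
Borges  | 75871
Atwood  | NULL 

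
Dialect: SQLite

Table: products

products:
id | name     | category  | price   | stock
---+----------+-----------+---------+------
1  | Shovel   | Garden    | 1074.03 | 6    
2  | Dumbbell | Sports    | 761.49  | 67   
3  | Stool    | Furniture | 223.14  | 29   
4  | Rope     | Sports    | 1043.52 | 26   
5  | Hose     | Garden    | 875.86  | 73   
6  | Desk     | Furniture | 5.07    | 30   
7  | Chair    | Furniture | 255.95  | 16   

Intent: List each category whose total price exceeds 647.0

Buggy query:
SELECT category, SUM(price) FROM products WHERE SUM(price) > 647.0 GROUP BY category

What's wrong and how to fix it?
Bug: SUM(price) is an aggregate, but WHERE filters rows before aggregation

Fix: Move the aggregate condition to a HAVING clause

Corrected query:
SELECT category, SUM(price) FROM products GROUP BY category HAVING SUM(price) > 647.0

Result:
category | SUM(price)
---------+-----------
Garden   | 1949.89   
Sports   | 1805.01   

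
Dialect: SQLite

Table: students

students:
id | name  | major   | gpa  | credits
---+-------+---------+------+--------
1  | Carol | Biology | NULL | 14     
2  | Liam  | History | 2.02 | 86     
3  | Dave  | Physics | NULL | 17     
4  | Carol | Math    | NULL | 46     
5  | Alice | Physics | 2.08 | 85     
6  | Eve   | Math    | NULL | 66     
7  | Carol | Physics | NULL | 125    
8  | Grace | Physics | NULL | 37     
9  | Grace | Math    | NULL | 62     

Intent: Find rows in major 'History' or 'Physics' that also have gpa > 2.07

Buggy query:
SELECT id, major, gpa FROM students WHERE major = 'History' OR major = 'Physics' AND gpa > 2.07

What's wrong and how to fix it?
Bug: AND binds tighter than OR, so this parses as major = 'History' OR (major = 'Physics' AND gpa > 2.07)

Fix: Add parentheses around the OR so the AND applies to both alternatives

Corrected query:
SELECT id, major, gpa FROM students WHERE (major = 'History' OR major = 'Physics') AND gpa > 2.07

Result:
id | major   | gpa 
---+---------+-----
5  | Physics | 2.08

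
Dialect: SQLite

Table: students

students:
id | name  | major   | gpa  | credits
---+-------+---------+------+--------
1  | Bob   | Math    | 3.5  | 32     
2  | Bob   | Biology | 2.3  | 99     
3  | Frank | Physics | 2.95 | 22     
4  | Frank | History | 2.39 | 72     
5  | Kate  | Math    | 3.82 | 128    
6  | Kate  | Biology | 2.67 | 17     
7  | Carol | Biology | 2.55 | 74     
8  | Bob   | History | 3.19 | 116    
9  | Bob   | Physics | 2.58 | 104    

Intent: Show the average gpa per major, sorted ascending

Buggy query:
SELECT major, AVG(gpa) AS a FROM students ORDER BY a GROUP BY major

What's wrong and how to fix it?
Bug: GROUP BY must precede ORDER BY

Fix: Reorder: SELECT … FROM … GROUP BY … ORDER BY …

Corrected query:
SELECT major, AVG(gpa) AS a FROM students GROUP BY major ORDER BY a

Result:
major   | a       
--------+---------
Biology | 2.506667
Physics | 2.765   
History | 2.79    
Math    | 3.66    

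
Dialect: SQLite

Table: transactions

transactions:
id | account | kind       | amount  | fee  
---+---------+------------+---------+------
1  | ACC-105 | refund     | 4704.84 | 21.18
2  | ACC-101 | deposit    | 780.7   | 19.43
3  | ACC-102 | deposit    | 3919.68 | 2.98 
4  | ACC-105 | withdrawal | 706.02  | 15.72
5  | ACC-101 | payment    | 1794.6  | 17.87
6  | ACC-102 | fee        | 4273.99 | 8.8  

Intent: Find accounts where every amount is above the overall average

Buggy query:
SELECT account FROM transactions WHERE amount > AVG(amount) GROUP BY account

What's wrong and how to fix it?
Bug: AVG() is an aggregate; it can't sit directly in WHERE

Fix: Use a subquery for AVG and a HAVING MIN(...) filter so the condition holds for every row in the group

Corrected query:
SELECT account FROM transactions GROUP BY account HAVING MIN(amount) > (SELECT AVG(amount) FROM transactions)

Result:
account
-------
ACC-102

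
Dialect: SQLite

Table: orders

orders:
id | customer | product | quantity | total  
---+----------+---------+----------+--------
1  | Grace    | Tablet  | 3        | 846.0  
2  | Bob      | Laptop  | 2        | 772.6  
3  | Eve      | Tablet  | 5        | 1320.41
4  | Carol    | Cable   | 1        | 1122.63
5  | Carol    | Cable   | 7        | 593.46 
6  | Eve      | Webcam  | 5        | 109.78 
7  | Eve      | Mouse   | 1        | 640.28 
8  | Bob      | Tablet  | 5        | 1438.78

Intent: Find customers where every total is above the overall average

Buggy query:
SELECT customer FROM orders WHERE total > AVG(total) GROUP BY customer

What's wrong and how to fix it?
Bug: AVG() is an aggregate; it can't sit directly in WHERE

Fix: Use a subquery for AVG and a HAVING MIN(...) filter so the condition holds for every row in the group

Corrected query:
SELECT customer FROM orders GROUP BY customer HAVING MIN(total) > (SELECT AVG(total) FROM orders)

Result:
(no rows)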